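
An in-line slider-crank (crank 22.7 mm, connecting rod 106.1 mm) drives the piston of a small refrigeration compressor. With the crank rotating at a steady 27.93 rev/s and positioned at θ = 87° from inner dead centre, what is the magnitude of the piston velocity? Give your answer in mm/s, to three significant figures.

4020

ω = 2π·27.9 = 175.5 rad/s
For an in-line slider-crank, x = r cosθ + √(L² − r² sin²θ), so v = −rω sinθ·[1 + r cosθ/√(L² − r² sin²θ)].
With r = 0.0227 m, L = 0.1061 m, θ = 87°: √(L² − r² sin²θ) = 0.10365 m.
v = −0.0227·175.5·0.99863·[1 + 0.0227·0.05234/0.10365] = -4.0237 m/s.
|v| = 4.0237 m/s = 4023.7 mm/s.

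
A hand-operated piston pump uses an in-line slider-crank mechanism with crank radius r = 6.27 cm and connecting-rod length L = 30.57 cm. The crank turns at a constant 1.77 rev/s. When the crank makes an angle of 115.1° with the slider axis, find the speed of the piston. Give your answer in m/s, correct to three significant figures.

ω = 2π·1.77 = 11.12 rad/s
For an in-line slider-crank, x = r cosθ + √(L² − r² sin²θ), so v = −rω sinθ·[1 + r cosθ/√(L² − r² sin²θ)].
With r = 0.0627 m, L = 0.3057 m, θ = 115.1°: √(L² − r² sin²θ) = 0.30038 m.
v = −0.0627·11.12·0.90557·[1 + 0.0627·-0.42420/0.30038] = -0.57554 m/s.
|v| = 0.57554 m/s.

0.576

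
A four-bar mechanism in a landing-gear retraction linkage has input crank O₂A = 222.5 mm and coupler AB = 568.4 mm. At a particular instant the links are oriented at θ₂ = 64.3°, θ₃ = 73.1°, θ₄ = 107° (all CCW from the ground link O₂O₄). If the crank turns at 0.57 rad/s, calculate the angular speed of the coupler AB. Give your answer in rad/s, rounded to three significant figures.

0.271

ω₂ = 0.57 rad/s
Differentiating the loop-closure r₂e^{iθ₂}+r₃e^{iθ₃}=r₁+r₄e^{iθ₄} gives r₂ω₂e^{iθ₂}+r₃ω₃e^{iθ₃}=r₄ω₄e^{iθ₄}.
Eliminating the other unknown: ω₃ = r₂ω₂ sin(θ₄−θ₂) / [r₃ sin(θ₃−θ₄)].
Numerator sine = +0.67816; denominator sine = -0.55775.
Result = 0.2225·0.57·(+0.67816) / (0.5684·(-0.55775)) = -0.2713 rad/s; magnitude 0.2713 rad/s.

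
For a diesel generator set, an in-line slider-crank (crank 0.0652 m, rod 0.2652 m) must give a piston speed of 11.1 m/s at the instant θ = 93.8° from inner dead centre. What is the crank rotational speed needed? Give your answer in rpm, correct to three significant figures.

1660

For an in-line slider-crank, |v_piston| = rω|sinθ|·[1 + r cosθ/√(L² − r² sin²θ)].
With r = 0.0652 m, L = 0.2652 m, θ = 93.8°: the bracketed kinematic factor |dx/dθ| = 0.063963 m.
ω = v/|dx/dθ| = 11.1/0.063963 = 173.54 rad/s.
N = 60ω/(2π) = 1657.2 rpm.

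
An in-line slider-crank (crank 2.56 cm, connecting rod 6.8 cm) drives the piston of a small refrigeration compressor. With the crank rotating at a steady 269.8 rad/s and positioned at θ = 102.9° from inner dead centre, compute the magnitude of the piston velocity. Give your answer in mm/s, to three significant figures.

6120

ω = 269.8 rad/s
For an in-line slider-crank, x = r cosθ + √(L² − r² sin²θ), so v = −rω sinθ·[1 + r cosθ/√(L² − r² sin²θ)].
With r = 0.0256 m, L = 0.068 m, θ = 102.9°: √(L² − r² sin²θ) = 0.063256 m.
v = −0.0256·269.8·0.97476·[1 + 0.0256·-0.22325/0.063256] = -6.1243 m/s.
|v| = 6.1243 m/s = 6124.3 mm/s.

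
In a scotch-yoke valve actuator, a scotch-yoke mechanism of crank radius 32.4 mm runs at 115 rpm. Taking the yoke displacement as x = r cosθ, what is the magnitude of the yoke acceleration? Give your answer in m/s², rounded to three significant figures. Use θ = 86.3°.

ω = 12.04 rad/s (from 115 rpm).
x = r cosθ ⇒ ẍ = −rω² cosθ (ω constant).
|a| = rω²|cosθ| = 0.0324·(12.04)²·|cos 86.3°| = 0.30323 m/s².

0.303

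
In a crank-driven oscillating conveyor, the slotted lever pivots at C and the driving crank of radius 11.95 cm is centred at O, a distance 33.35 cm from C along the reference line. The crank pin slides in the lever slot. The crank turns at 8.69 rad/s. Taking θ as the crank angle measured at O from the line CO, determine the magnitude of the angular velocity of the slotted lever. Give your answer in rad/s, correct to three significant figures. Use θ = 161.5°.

4.09

ω = 8.69 rad/s
Crank pin A relative to C: A = (d + r cosθ, r sinθ); lever angle φ = atan2(r sinθ, d + r cosθ).
Differentiating tanφ: φ̇ = rω(d cosθ + r)/(d² + r² + 2dr cosθ).
d² + r² + 2dr cosθ = |CA|² = 0.0499149 m²;  d cosθ + r = -0.19677 m.
|ω_lever| = |0.1195·8.69·-0.19677| / 0.0499149 = 4.0936 rad/s.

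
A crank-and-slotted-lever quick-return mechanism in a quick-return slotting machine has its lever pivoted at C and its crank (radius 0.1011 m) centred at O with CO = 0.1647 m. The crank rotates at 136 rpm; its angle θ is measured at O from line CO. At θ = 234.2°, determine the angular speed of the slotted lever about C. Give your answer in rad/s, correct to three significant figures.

0.383

ω = 14.24 rad/s (from 136 rpm).
Crank pin A relative to C: A = (d + r cosθ, r sinθ); lever angle φ = atan2(r sinθ, d + r cosθ).
Differentiating tanφ: φ̇ = rω(d cosθ + r)/(d² + r² + 2dr cosθ).
d² + r² + 2dr cosθ = |CA|² = 0.0178668 m²;  d cosθ + r = +0.0047575 m.
|ω_lever| = |0.1011·14.24·+0.0047575| / 0.0178668 = 0.3834 rad/s.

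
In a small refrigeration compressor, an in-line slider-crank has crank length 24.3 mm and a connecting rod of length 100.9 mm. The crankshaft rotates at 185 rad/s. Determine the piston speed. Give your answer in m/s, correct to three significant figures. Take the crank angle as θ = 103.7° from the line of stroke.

4.11

ω = 185 rad/s
For an in-line slider-crank, x = r cosθ + √(L² − r² sin²θ), so v = −rω sinθ·[1 + r cosθ/√(L² − r² sin²θ)].
With r = 0.0243 m, L = 0.1009 m, θ = 103.7°: √(L² − r² sin²θ) = 0.098099 m.
v = −0.0243·185·0.97155·[1 + 0.0243·-0.23684/0.098099] = -4.1114 m/s.
|v| = 4.1114 m/s.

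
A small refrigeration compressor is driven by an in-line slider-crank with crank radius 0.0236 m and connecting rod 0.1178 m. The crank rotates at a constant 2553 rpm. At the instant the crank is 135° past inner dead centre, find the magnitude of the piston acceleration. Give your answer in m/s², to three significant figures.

1190

ω = 2π·2553/60 = 267.3 rad/s
x(θ) = r cosθ + √(L² − r² sin²θ); with ω constant, a = ω²·d²x/dθ².
d²x/dθ² = −r cosθ − r²(cos2θ)/√u − r⁴ sin²2θ/(4u^{3/2}),  u = L² − r² sin²θ = 0.0135984 m².
Substituting r = 0.0236 m, L = 0.1178 m, θ = 135°: d²x/dθ² = +0.016639 m.
a = ω²·d²x/dθ² = (267.3)²·(+0.016639) = +1189.3 m/s²;  |a| = 1189.3 m/s².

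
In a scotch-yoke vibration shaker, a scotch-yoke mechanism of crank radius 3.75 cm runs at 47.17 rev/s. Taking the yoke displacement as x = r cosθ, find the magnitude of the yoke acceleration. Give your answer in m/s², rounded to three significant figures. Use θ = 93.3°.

ω = 296.4 rad/s (from 47.17 rev/s).
x = r cosθ ⇒ ẍ = −rω² cosθ (ω constant).
|a| = rω²|cosθ| = 0.0375·(296.4)²·|cos 93.3°| = 189.62 m/s².

190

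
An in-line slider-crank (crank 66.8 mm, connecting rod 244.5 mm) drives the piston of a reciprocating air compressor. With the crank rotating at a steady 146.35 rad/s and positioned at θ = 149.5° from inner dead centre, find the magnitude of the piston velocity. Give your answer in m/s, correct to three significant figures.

ω = 146.3 rad/s
For an in-line slider-crank, x = r cosθ + √(L² − r² sin²θ), so v = −rω sinθ·[1 + r cosθ/√(L² − r² sin²θ)].
With r = 0.0668 m, L = 0.2445 m, θ = 149.5°: √(L² − r² sin²θ) = 0.24214 m.
v = −0.0668·146.3·0.50754·[1 + 0.0668·-0.86163/0.24214] = -3.7824 m/s.
|v| = 3.7824 m/s.

3.78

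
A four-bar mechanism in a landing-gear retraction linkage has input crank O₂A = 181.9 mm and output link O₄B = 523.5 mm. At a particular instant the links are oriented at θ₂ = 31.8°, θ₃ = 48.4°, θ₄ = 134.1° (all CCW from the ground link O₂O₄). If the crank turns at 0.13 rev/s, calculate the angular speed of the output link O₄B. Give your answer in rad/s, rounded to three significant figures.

0.0813

ω₂ = 0.8168 rad/s (from 0.13 rev/s).
Differentiating the loop-closure r₂e^{iθ₂}+r₃e^{iθ₃}=r₁+r₄e^{iθ₄} gives r₂ω₂e^{iθ₂}+r₃ω₃e^{iθ₃}=r₄ω₄e^{iθ₄}.
Eliminating the other unknown: ω₄ = r₂ω₂ sin(θ₂−θ₃) / [r₄ sin(θ₄−θ₃)].
Numerator sine = -0.28569; denominator sine = +0.99719.
Result = 0.1819·0.8168·(-0.28569) / (0.5235·(+0.99719)) = -0.081312 rad/s; magnitude 0.081312 rad/s.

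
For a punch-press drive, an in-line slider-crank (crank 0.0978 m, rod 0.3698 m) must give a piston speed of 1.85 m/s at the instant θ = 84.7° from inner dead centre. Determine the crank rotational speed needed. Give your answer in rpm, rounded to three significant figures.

177

For an in-line slider-crank, |v_piston| = rω|sinθ|·[1 + r cosθ/√(L² − r² sin²θ)].
With r = 0.0978 m, L = 0.3698 m, θ = 84.7°: the bracketed kinematic factor |dx/dθ| = 0.099848 m.
ω = v/|dx/dθ| = 1.85/0.099848 = 18.528 rad/s.
N = 60ω/(2π) = 176.93 rpm.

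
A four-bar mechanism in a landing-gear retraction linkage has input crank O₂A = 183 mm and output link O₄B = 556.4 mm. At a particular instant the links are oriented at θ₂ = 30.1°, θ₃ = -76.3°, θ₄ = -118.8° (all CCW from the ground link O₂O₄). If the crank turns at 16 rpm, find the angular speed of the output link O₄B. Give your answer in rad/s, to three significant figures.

ω₂ = 1.676 rad/s (from 16 rpm).
Differentiating the loop-closure r₂e^{iθ₂}+r₃e^{iθ₃}=r₁+r₄e^{iθ₄} gives r₂ω₂e^{iθ₂}+r₃ω₃e^{iθ₃}=r₄ω₄e^{iθ₄}.
Eliminating the other unknown: ω₄ = r₂ω₂ sin(θ₂−θ₃) / [r₄ sin(θ₄−θ₃)].
Numerator sine = +0.95931; denominator sine = -0.67559.
Result = 0.183·1.676·(+0.95931) / (0.5564·(-0.67559)) = -0.78251 rad/s; magnitude 0.78251 rad/s.

0.783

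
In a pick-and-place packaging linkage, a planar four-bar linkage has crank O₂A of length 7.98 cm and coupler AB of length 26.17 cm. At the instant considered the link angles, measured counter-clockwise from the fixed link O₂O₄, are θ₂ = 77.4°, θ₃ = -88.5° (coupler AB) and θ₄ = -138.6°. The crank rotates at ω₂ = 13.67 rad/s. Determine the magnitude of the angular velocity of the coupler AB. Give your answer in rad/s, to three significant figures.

ω₂ = 13.67 rad/s
Differentiating the loop-closure r₂e^{iθ₂}+r₃e^{iθ₃}=r₁+r₄e^{iθ₄} gives r₂ω₂e^{iθ₂}+r₃ω₃e^{iθ₃}=r₄ω₄e^{iθ₄}.
Eliminating the other unknown: ω₃ = r₂ω₂ sin(θ₄−θ₂) / [r₃ sin(θ₃−θ₄)].
Numerator sine = +0.58779; denominator sine = +0.76717.
Result = 0.0798·13.67·(+0.58779) / (0.2617·(+0.76717)) = +3.1937 rad/s; magnitude 3.1937 rad/s.

3.19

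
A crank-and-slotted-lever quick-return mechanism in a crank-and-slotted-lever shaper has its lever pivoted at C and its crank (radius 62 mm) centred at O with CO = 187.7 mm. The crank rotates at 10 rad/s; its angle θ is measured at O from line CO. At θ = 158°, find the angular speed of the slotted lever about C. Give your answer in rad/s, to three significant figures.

ω = 10 rad/s
Crank pin A relative to C: A = (d + r cosθ, r sinθ); lever angle φ = atan2(r sinθ, d + r cosθ).
Differentiating tanφ: φ̇ = rω(d cosθ + r)/(d² + r² + 2dr cosθ).
d² + r² + 2dr cosθ = |CA|² = 0.0174953 m²;  d cosθ + r = -0.11203 m.
|ω_lever| = |0.062·10·-0.11203| / 0.0174953 = 3.9702 rad/s.

3.97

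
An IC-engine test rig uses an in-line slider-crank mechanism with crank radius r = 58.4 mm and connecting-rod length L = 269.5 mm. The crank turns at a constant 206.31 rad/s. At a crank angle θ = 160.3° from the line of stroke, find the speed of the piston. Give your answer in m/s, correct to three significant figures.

3.23

ω = 206.3 rad/s
For an in-line slider-crank, x = r cosθ + √(L² − r² sin²θ), so v = −rω sinθ·[1 + r cosθ/√(L² − r² sin²θ)].
With r = 0.0584 m, L = 0.2695 m, θ = 160.3°: √(L² − r² sin²θ) = 0.26878 m.
v = −0.0584·206.3·0.33710·[1 + 0.0584·-0.94147/0.26878] = -3.2307 m/s.
|v| = 3.2307 m/s.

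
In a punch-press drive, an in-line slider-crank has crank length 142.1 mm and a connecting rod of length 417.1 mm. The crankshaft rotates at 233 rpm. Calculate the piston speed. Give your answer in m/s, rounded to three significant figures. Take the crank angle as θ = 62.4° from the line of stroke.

ω = 2π·233/60 = 24.4 rad/s
For an in-line slider-crank, x = r cosθ + √(L² − r² sin²θ), so v = −rω sinθ·[1 + r cosθ/√(L² − r² sin²θ)].
With r = 0.1421 m, L = 0.4171 m, θ = 62.4°: √(L² − r² sin²θ) = 0.39764 m.
v = −0.1421·24.4·0.88620·[1 + 0.1421·0.46330/0.39764] = -3.5814 m/s.
|v| = 3.5814 m/s.

3.58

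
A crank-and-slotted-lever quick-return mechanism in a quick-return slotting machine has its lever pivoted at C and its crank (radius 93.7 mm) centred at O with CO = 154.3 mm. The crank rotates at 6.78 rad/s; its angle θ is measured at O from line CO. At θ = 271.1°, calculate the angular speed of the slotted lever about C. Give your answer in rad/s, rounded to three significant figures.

1.85

ω = 6.78 rad/s
Crank pin A relative to C: A = (d + r cosθ, r sinθ); lever angle φ = atan2(r sinθ, d + r cosθ).
Differentiating tanφ: φ̇ = rω(d cosθ + r)/(d² + r² + 2dr cosθ).
d² + r² + 2dr cosθ = |CA|² = 0.0331433 m²;  d cosθ + r = +0.096662 m.
|ω_lever| = |0.0937·6.78·+0.096662| / 0.0331433 = 1.8528 rad/s.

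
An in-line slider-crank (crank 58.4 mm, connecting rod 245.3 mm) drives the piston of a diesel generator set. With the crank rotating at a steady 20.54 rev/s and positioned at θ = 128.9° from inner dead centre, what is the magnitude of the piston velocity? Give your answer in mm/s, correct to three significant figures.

4970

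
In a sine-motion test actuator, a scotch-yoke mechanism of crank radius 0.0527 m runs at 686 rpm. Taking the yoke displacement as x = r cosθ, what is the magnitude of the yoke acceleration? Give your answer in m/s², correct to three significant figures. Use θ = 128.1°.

168

ω = 71.84 rad/s (from 686 rpm).
x = r cosθ ⇒ ẍ = −rω² cosθ (ω constant).
|a| = rω²|cosθ| = 0.0527·(71.84)²·|cos 128.1°| = 167.81 m/s².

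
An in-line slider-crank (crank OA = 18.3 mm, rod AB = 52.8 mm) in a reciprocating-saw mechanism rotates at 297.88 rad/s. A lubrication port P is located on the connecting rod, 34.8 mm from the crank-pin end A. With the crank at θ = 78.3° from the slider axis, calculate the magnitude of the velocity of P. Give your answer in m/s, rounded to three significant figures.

ω = 297.9 rad/s.  Crank-pin speed |V_A| = rω = 5.4512 m/s, perpendicular to OA.
Rod angle: sinφ = −(r/L) sinθ ⇒ φ = -19.840°; ω_rod = −rω cosθ/√(L²−r²sin²θ) = -22.257 rad/s.
V_P = V_A + ω_rod × AP, with AP = 0.0348 m along the rod.
Components: V_Px = −rω sinθ − a·ω_rod·sinφ = -5.6008 m/s;  V_Py = rω cosθ + a·ω_rod·cosφ = +0.37685 m/s.
|V_P| = √(V_Px² + V_Py²) = 5.6135 m/s.

5.61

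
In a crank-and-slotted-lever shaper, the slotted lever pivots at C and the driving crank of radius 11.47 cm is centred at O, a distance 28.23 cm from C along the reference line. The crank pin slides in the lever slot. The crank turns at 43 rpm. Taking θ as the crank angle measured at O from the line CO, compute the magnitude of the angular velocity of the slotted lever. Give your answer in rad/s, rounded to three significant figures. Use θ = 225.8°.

0.889

ω = 4.503 rad/s (from 43 rpm).
Crank pin A relative to C: A = (d + r cosθ, r sinθ); lever angle φ = atan2(r sinθ, d + r cosθ).
Differentiating tanφ: φ̇ = rω(d cosθ + r)/(d² + r² + 2dr cosθ).
d² + r² + 2dr cosθ = |CA|² = 0.0477012 m²;  d cosθ + r = -0.08211 m.
|ω_lever| = |0.1147·4.503·-0.08211| / 0.0477012 = 0.88905 rad/s.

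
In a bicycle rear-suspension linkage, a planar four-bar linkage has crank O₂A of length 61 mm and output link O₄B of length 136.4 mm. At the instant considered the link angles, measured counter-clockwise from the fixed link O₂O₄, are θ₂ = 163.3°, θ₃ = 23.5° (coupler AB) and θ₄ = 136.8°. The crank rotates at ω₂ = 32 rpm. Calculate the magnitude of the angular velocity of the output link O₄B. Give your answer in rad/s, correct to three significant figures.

ω₂ = 3.351 rad/s (from 32 rpm).
Differentiating the loop-closure r₂e^{iθ₂}+r₃e^{iθ₃}=r₁+r₄e^{iθ₄} gives r₂ω₂e^{iθ₂}+r₃ω₃e^{iθ₃}=r₄ω₄e^{iθ₄}.
Eliminating the other unknown: ω₄ = r₂ω₂ sin(θ₂−θ₃) / [r₄ sin(θ₄−θ₃)].
Numerator sine = +0.64546; denominator sine = +0.91845.
Result = 0.061·3.351·(+0.64546) / (0.1364·(+0.91845)) = +1.0532 rad/s; magnitude 1.0532 rad/s.

1.05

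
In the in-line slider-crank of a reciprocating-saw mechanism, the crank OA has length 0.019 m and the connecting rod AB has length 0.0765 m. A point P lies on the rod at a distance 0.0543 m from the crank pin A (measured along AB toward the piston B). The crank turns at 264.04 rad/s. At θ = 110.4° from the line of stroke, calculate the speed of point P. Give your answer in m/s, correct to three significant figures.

ω = 264 rad/s.  Crank-pin speed |V_A| = rω = 5.0168 m/s, perpendicular to OA.
Rod angle: sinφ = −(r/L) sinθ ⇒ φ = -13.461°; ω_rod = −rω cosθ/√(L²−r²sin²θ) = +23.505 rad/s.
V_P = V_A + ω_rod × AP, with AP = 0.0543 m along the rod.
Components: V_Px = −rω sinθ − a·ω_rod·sinφ = -4.405 m/s;  V_Py = rω cosθ + a·ω_rod·cosφ = -0.50747 m/s.
|V_P| = √(V_Px² + V_Py²) = 4.4341 m/s.

4.43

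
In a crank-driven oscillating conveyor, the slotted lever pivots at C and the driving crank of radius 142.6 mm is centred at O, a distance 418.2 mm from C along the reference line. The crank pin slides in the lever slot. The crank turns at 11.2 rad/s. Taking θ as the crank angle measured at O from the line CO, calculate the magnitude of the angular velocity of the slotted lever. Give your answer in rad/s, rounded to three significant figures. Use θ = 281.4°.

ω = 11.2 rad/s
Crank pin A relative to C: A = (d + r cosθ, r sinθ); lever angle φ = atan2(r sinθ, d + r cosθ).
Differentiating tanφ: φ̇ = rω(d cosθ + r)/(d² + r² + 2dr cosθ).
d² + r² + 2dr cosθ = |CA|² = 0.218801 m²;  d cosθ + r = +0.22526 m.
|ω_lever| = |0.1426·11.2·+0.22526| / 0.218801 = 1.6443 rad/s.

1.64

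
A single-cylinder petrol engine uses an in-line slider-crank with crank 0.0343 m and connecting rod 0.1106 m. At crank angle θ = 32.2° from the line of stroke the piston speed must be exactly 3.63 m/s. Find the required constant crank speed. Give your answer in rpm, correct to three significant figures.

For an in-line slider-crank, |v_piston| = rω|sinθ|·[1 + r cosθ/√(L² − r² sin²θ)].
With r = 0.0343 m, L = 0.1106 m, θ = 32.2°: the bracketed kinematic factor |dx/dθ| = 0.023141 m.
ω = v/|dx/dθ| = 3.63/0.023141 = 156.86 rad/s.
N = 60ω/(2π) = 1497.9 rpm.

1500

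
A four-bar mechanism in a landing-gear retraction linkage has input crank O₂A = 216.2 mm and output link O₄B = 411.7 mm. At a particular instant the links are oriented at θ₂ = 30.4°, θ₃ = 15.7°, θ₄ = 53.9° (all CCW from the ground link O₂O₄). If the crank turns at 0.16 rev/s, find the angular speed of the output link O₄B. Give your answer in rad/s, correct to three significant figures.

0.217

ω₂ = 1.005 rad/s (from 0.16 rev/s).
Differentiating the loop-closure r₂e^{iθ₂}+r₃e^{iθ₃}=r₁+r₄e^{iθ₄} gives r₂ω₂e^{iθ₂}+r₃ω₃e^{iθ₃}=r₄ω₄e^{iθ₄}.
Eliminating the other unknown: ω₄ = r₂ω₂ sin(θ₂−θ₃) / [r₄ sin(θ₄−θ₃)].
Numerator sine = +0.25376; denominator sine = +0.61841.
Result = 0.2162·1.005·(+0.25376) / (0.4117·(+0.61841)) = +0.21663 rad/s; magnitude 0.21663 rad/s.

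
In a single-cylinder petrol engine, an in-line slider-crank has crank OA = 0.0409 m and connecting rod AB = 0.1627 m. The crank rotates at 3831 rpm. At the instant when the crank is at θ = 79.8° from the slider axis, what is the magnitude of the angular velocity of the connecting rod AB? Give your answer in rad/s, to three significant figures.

ω = 401.2 rad/s (converted from 3831 rpm).
The rod makes angle φ with the slider axis where L sinφ = r sinθ; differentiating, L cosφ·φ̇ = r ω cosθ.
L cosφ = √(L² − r² sin²θ) = 0.15764 m.
|ω_rod| = r ω |cosθ| / √(L² − r² sin²θ) = 0.0409·401.2·0.17708/0.15764 = 18.432 rad/s.

18.4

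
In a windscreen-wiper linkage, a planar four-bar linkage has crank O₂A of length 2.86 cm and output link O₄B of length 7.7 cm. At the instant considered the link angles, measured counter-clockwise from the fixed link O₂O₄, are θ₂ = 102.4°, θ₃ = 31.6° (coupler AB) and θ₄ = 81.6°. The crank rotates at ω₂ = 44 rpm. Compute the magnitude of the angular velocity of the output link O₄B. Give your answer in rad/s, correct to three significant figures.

2.11

ω₂ = 4.608 rad/s (from 44 rpm).
Differentiating the loop-closure r₂e^{iθ₂}+r₃e^{iθ₃}=r₁+r₄e^{iθ₄} gives r₂ω₂e^{iθ₂}+r₃ω₃e^{iθ₃}=r₄ω₄e^{iθ₄}.
Eliminating the other unknown: ω₄ = r₂ω₂ sin(θ₂−θ₃) / [r₄ sin(θ₄−θ₃)].
Numerator sine = +0.94438; denominator sine = +0.76604.
Result = 0.0286·4.608·(+0.94438) / (0.077·(+0.76604)) = +2.1098 rad/s; magnitude 2.1098 rad/s.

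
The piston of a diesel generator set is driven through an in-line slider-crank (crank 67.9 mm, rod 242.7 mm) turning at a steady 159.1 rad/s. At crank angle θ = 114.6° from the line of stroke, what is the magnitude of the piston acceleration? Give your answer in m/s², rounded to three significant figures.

1030

ω = 159.1 rad/s
x(θ) = r cosθ + √(L² − r² sin²θ); with ω constant, a = ω²·d²x/dθ².
d²x/dθ² = −r cosθ − r²(cos2θ)/√u − r⁴ sin²2θ/(4u^{3/2}),  u = L² − r² sin²θ = 0.0550918 m².
Substituting r = 0.0679 m, L = 0.2427 m, θ = 114.6°: d²x/dθ² = +0.040865 m.
a = ω²·d²x/dθ² = (159.1)²·(+0.040865) = +1034.4 m/s²;  |a| = 1034.4 m/s².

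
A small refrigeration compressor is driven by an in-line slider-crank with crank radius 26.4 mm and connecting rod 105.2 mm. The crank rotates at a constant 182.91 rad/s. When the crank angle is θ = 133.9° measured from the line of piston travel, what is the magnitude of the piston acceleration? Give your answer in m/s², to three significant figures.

ω = 182.9 rad/s
x(θ) = r cosθ + √(L² − r² sin²θ); with ω constant, a = ω²·d²x/dθ².
d²x/dθ² = −r cosθ − r²(cos2θ)/√u − r⁴ sin²2θ/(4u^{3/2}),  u = L² − r² sin²θ = 0.0107052 m².
Substituting r = 0.0264 m, L = 0.1052 m, θ = 133.9°: d²x/dθ² = +0.018455 m.
a = ω²·d²x/dθ² = (182.9)²·(+0.018455) = +617.43 m/s²;  |a| = 617.43 m/s².

617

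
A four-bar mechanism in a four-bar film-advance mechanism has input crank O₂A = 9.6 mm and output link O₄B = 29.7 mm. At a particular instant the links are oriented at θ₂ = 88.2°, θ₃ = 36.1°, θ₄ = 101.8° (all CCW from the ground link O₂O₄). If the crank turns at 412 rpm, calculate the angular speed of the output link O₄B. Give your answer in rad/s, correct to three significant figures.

12.1

ω₂ = 43.14 rad/s (from 412 rpm).
Differentiating the loop-closure r₂e^{iθ₂}+r₃e^{iθ₃}=r₁+r₄e^{iθ₄} gives r₂ω₂e^{iθ₂}+r₃ω₃e^{iθ₃}=r₄ω₄e^{iθ₄}.
Eliminating the other unknown: ω₄ = r₂ω₂ sin(θ₂−θ₃) / [r₄ sin(θ₄−θ₃)].
Numerator sine = +0.78908; denominator sine = +0.91140.
Result = 0.0096·43.14·(+0.78908) / (0.0297·(+0.91140)) = +12.074 rad/s; magnitude 12.074 rad/s.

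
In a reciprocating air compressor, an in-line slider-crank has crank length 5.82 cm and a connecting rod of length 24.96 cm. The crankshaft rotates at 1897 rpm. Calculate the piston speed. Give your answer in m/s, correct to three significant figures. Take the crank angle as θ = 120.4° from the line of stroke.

ω = 2π·1897/60 = 198.7 rad/s
For an in-line slider-crank, x = r cosθ + √(L² − r² sin²θ), so v = −rω sinθ·[1 + r cosθ/√(L² − r² sin²θ)].
With r = 0.0582 m, L = 0.2496 m, θ = 120.4°: √(L² − r² sin²θ) = 0.2445 m.
v = −0.0582·198.7·0.86251·[1 + 0.0582·-0.50603/0.2445] = -8.7709 m/s.
|v| = 8.7709 m/s.

8.77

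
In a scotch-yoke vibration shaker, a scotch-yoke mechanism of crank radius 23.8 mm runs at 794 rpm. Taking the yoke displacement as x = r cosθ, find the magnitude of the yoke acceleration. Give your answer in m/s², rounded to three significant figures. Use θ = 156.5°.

ω = 83.15 rad/s (from 794 rpm).
x = r cosθ ⇒ ẍ = −rω² cosθ (ω constant).
|a| = rω²|cosθ| = 0.0238·(83.15)²·|cos 156.5°| = 150.89 m/s².

151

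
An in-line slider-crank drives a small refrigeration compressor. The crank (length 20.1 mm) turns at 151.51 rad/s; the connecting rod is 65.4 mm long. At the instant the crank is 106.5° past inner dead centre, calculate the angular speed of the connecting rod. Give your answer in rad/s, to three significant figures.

13.8

ω = 151.5 rad/s
The rod makes angle φ with the slider axis where L sinφ = r sinθ; differentiating, L cosφ·φ̇ = r ω cosθ.
L cosφ = √(L² − r² sin²θ) = 0.062496 m.
|ω_rod| = r ω |cosθ| / √(L² − r² sin²θ) = 0.0201·151.5·0.28402/0.062496 = 13.84 rad/s.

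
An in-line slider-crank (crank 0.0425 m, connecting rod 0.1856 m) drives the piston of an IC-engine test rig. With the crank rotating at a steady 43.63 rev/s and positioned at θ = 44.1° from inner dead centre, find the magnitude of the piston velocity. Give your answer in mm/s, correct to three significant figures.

9460

ω = 2π·43.6 = 274.1 rad/s
For an in-line slider-crank, x = r cosθ + √(L² − r² sin²θ), so v = −rω sinθ·[1 + r cosθ/√(L² − r² sin²θ)].
With r = 0.0425 m, L = 0.1856 m, θ = 44.1°: √(L² − r² sin²θ) = 0.18323 m.
v = −0.0425·274.1·0.69591·[1 + 0.0425·0.71813/0.18323] = -9.4584 m/s.
|v| = 9.4584 m/s = 9458.4 mm/s.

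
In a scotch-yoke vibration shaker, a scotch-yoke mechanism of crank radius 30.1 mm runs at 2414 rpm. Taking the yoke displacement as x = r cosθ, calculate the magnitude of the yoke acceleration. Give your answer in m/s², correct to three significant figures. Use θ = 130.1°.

1240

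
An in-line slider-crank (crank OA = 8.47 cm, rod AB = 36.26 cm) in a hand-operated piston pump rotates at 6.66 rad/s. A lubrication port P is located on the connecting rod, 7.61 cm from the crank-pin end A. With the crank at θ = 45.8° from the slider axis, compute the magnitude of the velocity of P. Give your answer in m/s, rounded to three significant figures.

0.521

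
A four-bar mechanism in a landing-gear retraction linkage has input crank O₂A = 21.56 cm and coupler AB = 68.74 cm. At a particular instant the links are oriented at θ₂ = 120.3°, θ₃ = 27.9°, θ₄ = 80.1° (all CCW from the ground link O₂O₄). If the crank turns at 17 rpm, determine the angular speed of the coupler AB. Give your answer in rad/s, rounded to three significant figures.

0.456

ω₂ = 1.78 rad/s (from 17 rpm).
Differentiating the loop-closure r₂e^{iθ₂}+r₃e^{iθ₃}=r₁+r₄e^{iθ₄} gives r₂ω₂e^{iθ₂}+r₃ω₃e^{iθ₃}=r₄ω₄e^{iθ₄}.
Eliminating the other unknown: ω₃ = r₂ω₂ sin(θ₄−θ₂) / [r₃ sin(θ₃−θ₄)].
Numerator sine = -0.64546; denominator sine = -0.79016.
Result = 0.2156·1.78·(-0.64546) / (0.6874·(-0.79016)) = +0.45611 rad/s; magnitude 0.45611 rad/s.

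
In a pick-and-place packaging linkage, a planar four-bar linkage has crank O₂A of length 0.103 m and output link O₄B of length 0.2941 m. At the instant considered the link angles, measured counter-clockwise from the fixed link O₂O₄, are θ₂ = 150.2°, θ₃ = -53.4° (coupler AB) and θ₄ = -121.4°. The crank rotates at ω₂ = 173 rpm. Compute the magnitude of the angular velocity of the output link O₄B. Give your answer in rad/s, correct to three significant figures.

2.74

ω₂ = 18.12 rad/s (from 173 rpm).
Differentiating the loop-closure r₂e^{iθ₂}+r₃e^{iθ₃}=r₁+r₄e^{iθ₄} gives r₂ω₂e^{iθ₂}+r₃ω₃e^{iθ₃}=r₄ω₄e^{iθ₄}.
Eliminating the other unknown: ω₄ = r₂ω₂ sin(θ₂−θ₃) / [r₄ sin(θ₄−θ₃)].
Numerator sine = -0.40035; denominator sine = -0.92718.
Result = 0.103·18.12·(-0.40035) / (0.2941·(-0.92718)) = +2.7396 rad/s; magnitude 2.7396 rad/s.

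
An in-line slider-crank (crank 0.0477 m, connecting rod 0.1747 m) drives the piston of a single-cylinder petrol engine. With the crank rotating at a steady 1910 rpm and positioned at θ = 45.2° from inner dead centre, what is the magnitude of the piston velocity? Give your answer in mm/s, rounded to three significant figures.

ω = 2π·1910/60 = 200 rad/s
For an in-line slider-crank, x = r cosθ + √(L² − r² sin²θ), so v = −rω sinθ·[1 + r cosθ/√(L² − r² sin²θ)].
With r = 0.0477 m, L = 0.1747 m, θ = 45.2°: √(L² − r² sin²θ) = 0.17139 m.
v = −0.0477·200·0.70957·[1 + 0.0477·0.70463/0.17139] = -8.0974 m/s.
|v| = 8.0974 m/s = 8097.4 mm/s.

8100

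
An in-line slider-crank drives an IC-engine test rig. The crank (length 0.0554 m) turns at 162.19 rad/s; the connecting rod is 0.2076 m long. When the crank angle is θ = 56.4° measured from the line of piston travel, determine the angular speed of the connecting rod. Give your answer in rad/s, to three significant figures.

24.6

ω = 162.2 rad/s
The rod makes angle φ with the slider axis where L sinφ = r sinθ; differentiating, L cosφ·φ̇ = r ω cosθ.
L cosφ = √(L² − r² sin²θ) = 0.20241 m.
|ω_rod| = r ω |cosθ| / √(L² − r² sin²θ) = 0.0554·162.2·0.55339/0.20241 = 24.566 rad/s.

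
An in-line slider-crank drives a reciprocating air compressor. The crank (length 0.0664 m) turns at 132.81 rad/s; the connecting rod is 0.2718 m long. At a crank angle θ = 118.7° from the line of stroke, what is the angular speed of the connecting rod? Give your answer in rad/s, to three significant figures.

ω = 132.8 rad/s
The rod makes angle φ with the slider axis where L sinφ = r sinθ; differentiating, L cosφ·φ̇ = r ω cosθ.
L cosφ = √(L² − r² sin²θ) = 0.26549 m.
|ω_rod| = r ω |cosθ| / √(L² − r² sin²θ) = 0.0664·132.8·0.48022/0.26549 = 15.951 rad/s.

16.0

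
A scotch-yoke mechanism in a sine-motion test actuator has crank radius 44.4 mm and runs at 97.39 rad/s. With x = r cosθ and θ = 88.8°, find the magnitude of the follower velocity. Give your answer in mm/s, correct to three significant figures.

4320

ω = 97.39 rad/s
x = r cosθ ⇒ ẋ = −rω sinθ.
|v| = rω|sinθ| = 0.0444·97.39·|sin 88.8°| = 4.3232 m/s = 4323.2 mm/s.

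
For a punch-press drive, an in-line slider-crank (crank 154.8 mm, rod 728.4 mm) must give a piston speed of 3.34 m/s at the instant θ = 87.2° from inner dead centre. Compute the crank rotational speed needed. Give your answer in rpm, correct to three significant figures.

204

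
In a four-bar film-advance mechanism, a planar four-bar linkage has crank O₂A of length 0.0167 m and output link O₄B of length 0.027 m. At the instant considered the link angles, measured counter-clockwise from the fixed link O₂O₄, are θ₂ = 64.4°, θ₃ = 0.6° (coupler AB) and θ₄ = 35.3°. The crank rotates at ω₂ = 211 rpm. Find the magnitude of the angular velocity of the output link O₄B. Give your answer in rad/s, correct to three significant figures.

ω₂ = 22.1 rad/s (from 211 rpm).
Differentiating the loop-closure r₂e^{iθ₂}+r₃e^{iθ₃}=r₁+r₄e^{iθ₄} gives r₂ω₂e^{iθ₂}+r₃ω₃e^{iθ₃}=r₄ω₄e^{iθ₄}.
Eliminating the other unknown: ω₄ = r₂ω₂ sin(θ₂−θ₃) / [r₄ sin(θ₄−θ₃)].
Numerator sine = +0.89726; denominator sine = +0.56928.
Result = 0.0167·22.1·(+0.89726) / (0.027·(+0.56928)) = +21.54 rad/s; magnitude 21.54 rad/s.

21.5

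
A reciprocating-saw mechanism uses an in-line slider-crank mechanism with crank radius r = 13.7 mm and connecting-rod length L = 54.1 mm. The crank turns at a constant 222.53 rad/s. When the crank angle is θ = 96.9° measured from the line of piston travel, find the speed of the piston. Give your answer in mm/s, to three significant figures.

ω = 222.5 rad/s
For an in-line slider-crank, x = r cosθ + √(L² − r² sin²θ), so v = −rω sinθ·[1 + r cosθ/√(L² − r² sin²θ)].
With r = 0.0137 m, L = 0.0541 m, θ = 96.9°: √(L² − r² sin²θ) = 0.052362 m.
v = −0.0137·222.5·0.99276·[1 + 0.0137·-0.12014/0.052362] = -2.9314 m/s.
|v| = 2.9314 m/s = 2931.4 mm/s.

2930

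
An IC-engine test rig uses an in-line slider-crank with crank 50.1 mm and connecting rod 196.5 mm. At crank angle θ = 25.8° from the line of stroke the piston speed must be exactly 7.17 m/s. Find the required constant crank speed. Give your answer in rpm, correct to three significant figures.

2550

For an in-line slider-crank, |v_piston| = rω|sinθ|·[1 + r cosθ/√(L² − r² sin²θ)].
With r = 0.0501 m, L = 0.1965 m, θ = 25.8°: the bracketed kinematic factor |dx/dθ| = 0.026841 m.
ω = v/|dx/dθ| = 7.17/0.026841 = 267.12 rad/s.
N = 60ω/(2π) = 2550.8 rpm.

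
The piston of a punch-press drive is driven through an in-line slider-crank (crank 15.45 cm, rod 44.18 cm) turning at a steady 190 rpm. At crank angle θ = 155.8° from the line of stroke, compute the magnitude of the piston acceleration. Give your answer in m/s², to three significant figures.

41.1

ω = 2π·190/60 = 19.9 rad/s
x(θ) = r cosθ + √(L² − r² sin²θ); with ω constant, a = ω²·d²x/dθ².
d²x/dθ² = −r cosθ − r²(cos2θ)/√u − r⁴ sin²2θ/(4u^{3/2}),  u = L² − r² sin²θ = 0.191176 m².
Substituting r = 0.1545 m, L = 0.4418 m, θ = 155.8°: d²x/dθ² = +0.10372 m.
a = ω²·d²x/dθ² = (19.9)²·(+0.10372) = +41.062 m/s²;  |a| = 41.062 m/s².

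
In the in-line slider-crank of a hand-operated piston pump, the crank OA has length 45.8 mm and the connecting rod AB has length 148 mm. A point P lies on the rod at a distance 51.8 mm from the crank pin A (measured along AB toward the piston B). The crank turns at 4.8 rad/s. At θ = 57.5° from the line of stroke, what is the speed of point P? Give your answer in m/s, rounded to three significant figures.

0.211

ω = 4.8 rad/s.  Crank-pin speed |V_A| = rω = 0.21984 m/s, perpendicular to OA.
Rod angle: sinφ = −(r/L) sinθ ⇒ φ = -15.129°; ω_rod = −rω cosθ/√(L²−r²sin²θ) = -0.82676 rad/s.
V_P = V_A + ω_rod × AP, with AP = 0.0518 m along the rod.
Components: V_Px = −rω sinθ − a·ω_rod·sinφ = -0.19659 m/s;  V_Py = rω cosθ + a·ω_rod·cosφ = +0.076778 m/s.
|V_P| = √(V_Px² + V_Py²) = 0.21105 m/s.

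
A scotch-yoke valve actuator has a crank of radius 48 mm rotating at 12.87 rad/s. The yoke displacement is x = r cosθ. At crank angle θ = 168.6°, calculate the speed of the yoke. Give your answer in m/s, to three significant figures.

0.122

ω = 12.87 rad/s
x = r cosθ ⇒ ẋ = −rω sinθ.
|v| = rω|sinθ| = 0.048·12.87·|sin 168.6°| = 0.1221 m/s.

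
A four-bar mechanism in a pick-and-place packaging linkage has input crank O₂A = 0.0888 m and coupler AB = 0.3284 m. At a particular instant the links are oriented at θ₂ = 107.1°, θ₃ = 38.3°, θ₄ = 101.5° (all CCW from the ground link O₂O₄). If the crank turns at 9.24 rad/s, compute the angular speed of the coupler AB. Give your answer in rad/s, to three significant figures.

ω₂ = 9.24 rad/s
Differentiating the loop-closure r₂e^{iθ₂}+r₃e^{iθ₃}=r₁+r₄e^{iθ₄} gives r₂ω₂e^{iθ₂}+r₃ω₃e^{iθ₃}=r₄ω₄e^{iθ₄}.
Eliminating the other unknown: ω₃ = r₂ω₂ sin(θ₄−θ₂) / [r₃ sin(θ₃−θ₄)].
Numerator sine = -0.09758; denominator sine = -0.89259.
Result = 0.0888·9.24·(-0.09758) / (0.3284·(-0.89259)) = +0.27315 rad/s; magnitude 0.27315 rad/s.

0.273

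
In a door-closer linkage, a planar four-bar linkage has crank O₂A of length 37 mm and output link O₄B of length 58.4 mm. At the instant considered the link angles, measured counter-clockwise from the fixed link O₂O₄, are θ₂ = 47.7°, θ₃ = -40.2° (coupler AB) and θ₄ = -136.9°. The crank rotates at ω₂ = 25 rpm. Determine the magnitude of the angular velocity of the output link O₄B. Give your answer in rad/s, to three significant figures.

ω₂ = 2.618 rad/s (from 25 rpm).
Differentiating the loop-closure r₂e^{iθ₂}+r₃e^{iθ₃}=r₁+r₄e^{iθ₄} gives r₂ω₂e^{iθ₂}+r₃ω₃e^{iθ₃}=r₄ω₄e^{iθ₄}.
Eliminating the other unknown: ω₄ = r₂ω₂ sin(θ₂−θ₃) / [r₄ sin(θ₄−θ₃)].
Numerator sine = +0.99933; denominator sine = -0.99317.
Result = 0.037·2.618·(+0.99933) / (0.0584·(-0.99317)) = -1.6689 rad/s; magnitude 1.6689 rad/s.

1.67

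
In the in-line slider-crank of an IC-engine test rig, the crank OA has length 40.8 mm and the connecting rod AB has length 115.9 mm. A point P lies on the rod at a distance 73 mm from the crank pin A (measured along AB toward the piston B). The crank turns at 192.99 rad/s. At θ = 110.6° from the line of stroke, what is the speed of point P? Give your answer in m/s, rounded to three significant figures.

6.84

ω = 193 rad/s.  Crank-pin speed |V_A| = rω = 7.874 m/s, perpendicular to OA.
Rod angle: sinφ = −(r/L) sinθ ⇒ φ = -19.240°; ω_rod = −rω cosθ/√(L²−r²sin²θ) = +25.317 rad/s.
V_P = V_A + ω_rod × AP, with AP = 0.073 m along the rod.
Components: V_Px = −rω sinθ − a·ω_rod·sinφ = -6.7615 m/s;  V_Py = rω cosθ + a·ω_rod·cosφ = -1.0255 m/s.
|V_P| = √(V_Px² + V_Py²) = 6.8388 m/s.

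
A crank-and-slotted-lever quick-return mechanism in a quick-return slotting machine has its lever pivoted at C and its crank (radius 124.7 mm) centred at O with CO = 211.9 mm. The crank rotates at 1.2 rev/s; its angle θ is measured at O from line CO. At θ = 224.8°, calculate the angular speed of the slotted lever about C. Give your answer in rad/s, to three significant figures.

1.05

ω = 7.54 rad/s (from 1.2 rev/s).
Crank pin A relative to C: A = (d + r cosθ, r sinθ); lever angle φ = atan2(r sinθ, d + r cosθ).
Differentiating tanφ: φ̇ = rω(d cosθ + r)/(d² + r² + 2dr cosθ).
d² + r² + 2dr cosθ = |CA|² = 0.0229524 m²;  d cosθ + r = -0.025658 m.
|ω_lever| = |0.1247·7.54·-0.025658| / 0.0229524 = 1.051 rad/s.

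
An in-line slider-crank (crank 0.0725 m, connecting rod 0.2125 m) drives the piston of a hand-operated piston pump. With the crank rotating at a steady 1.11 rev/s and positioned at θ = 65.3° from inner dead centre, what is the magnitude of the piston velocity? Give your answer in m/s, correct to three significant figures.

0.528

ω = 2π·1.11 = 6.974 rad/s
For an in-line slider-crank, x = r cosθ + √(L² − r² sin²θ), so v = −rω sinθ·[1 + r cosθ/√(L² − r² sin²θ)].
With r = 0.0725 m, L = 0.2125 m, θ = 65.3°: √(L² − r² sin²θ) = 0.20203 m.
v = −0.0725·6.974·0.90851·[1 + 0.0725·0.41787/0.20203] = -0.52826 m/s.
|v| = 0.52826 m/s.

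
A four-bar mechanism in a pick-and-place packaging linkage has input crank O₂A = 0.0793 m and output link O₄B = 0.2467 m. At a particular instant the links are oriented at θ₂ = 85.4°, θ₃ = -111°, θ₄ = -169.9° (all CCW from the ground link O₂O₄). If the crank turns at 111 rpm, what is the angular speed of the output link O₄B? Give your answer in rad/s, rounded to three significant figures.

1.23

ω₂ = 11.62 rad/s (from 111 rpm).
Differentiating the loop-closure r₂e^{iθ₂}+r₃e^{iθ₃}=r₁+r₄e^{iθ₄} gives r₂ω₂e^{iθ₂}+r₃ω₃e^{iθ₃}=r₄ω₄e^{iθ₄}.
Eliminating the other unknown: ω₄ = r₂ω₂ sin(θ₂−θ₃) / [r₄ sin(θ₄−θ₃)].
Numerator sine = -0.28234; denominator sine = -0.85627.
Result = 0.0793·11.62·(-0.28234) / (0.2467·(-0.85627)) = +1.232 rad/s; magnitude 1.232 rad/s.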